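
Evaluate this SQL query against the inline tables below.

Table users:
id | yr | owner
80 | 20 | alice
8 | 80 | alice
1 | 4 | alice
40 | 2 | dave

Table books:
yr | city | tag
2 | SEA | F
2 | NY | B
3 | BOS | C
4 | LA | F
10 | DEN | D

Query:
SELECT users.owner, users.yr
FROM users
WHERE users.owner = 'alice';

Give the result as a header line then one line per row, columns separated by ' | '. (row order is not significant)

After WHERE (3 rows):
users.id | users.yr | users.owner
80 | 20 | alice
8 | 80 | alice
1 | 4 | alice
After SELECT (3 rows):
users.owner | users.yr
alice | 20
alice | 80
alice | 4

== RESULT ==
users.owner | users.yr
alice | 20
alice | 80
alice | 4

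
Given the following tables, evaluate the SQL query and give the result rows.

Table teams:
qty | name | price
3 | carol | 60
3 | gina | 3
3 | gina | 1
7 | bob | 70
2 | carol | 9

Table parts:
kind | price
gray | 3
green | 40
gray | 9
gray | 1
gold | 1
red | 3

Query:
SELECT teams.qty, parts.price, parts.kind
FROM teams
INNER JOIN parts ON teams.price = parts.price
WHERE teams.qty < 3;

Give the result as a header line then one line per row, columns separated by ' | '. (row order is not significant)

After JOIN parts (5 rows):
teams.qty | teams.name | teams.price | parts.kind | parts.price
3 | gina | 3 | gray | 3
3 | gina | 3 | red | 3
3 | gina | 1 | gray | 1
3 | gina | 1 | gold | 1
2 | carol | 9 | gray | 9
After WHERE (1 rows):
teams.qty | teams.name | teams.price | parts.kind | parts.price
2 | carol | 9 | gray | 9
After SELECT (1 rows):
teams.qty | parts.price | parts.kind
2 | 9 | gray

== RESULT ==
teams.qty | parts.price | parts.kind
2 | 9 | gray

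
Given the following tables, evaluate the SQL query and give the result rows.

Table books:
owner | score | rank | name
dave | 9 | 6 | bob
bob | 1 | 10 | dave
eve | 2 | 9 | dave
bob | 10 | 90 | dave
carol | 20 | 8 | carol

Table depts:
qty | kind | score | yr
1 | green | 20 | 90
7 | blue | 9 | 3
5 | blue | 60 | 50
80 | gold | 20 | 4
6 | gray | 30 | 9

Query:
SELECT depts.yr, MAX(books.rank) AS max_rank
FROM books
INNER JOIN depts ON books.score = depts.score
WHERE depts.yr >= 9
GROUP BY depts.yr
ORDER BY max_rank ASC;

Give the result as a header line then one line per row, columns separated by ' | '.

== RESULT ==
depts.yr | max_rank
90 | 8

Derivation:
After JOIN depts (3 rows):
books.owner | books.score | books.rank | books.name | depts.qty | depts.kind | depts.score | depts.yr
dave | 9 | 6 | bob | 7 | blue | 9 | 3
carol | 20 | 8 | carol | 1 | green | 20 | 90
carol | 20 | 8 | carol | 80 | gold | 20 | 4
After WHERE (1 rows):
books.owner | books.score | books.rank | books.name | depts.qty | depts.kind | depts.score | depts.yr
carol | 20 | 8 | carol | 1 | green | 20 | 90
After GROUP BY (1 rows):
depts.yr | max_rank
90 | 8
After ORDER BY (1 rows):
depts.yr | max_rank
90 | 8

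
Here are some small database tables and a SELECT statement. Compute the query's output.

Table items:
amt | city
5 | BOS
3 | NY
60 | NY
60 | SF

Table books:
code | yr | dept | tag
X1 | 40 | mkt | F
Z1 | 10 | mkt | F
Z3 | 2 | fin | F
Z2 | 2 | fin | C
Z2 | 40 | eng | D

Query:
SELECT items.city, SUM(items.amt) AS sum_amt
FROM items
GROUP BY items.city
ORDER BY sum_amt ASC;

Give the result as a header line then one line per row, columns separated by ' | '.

After GROUP BY (3 rows):
items.city | sum_amt
BOS | 5
NY | 63
SF | 60
After ORDER BY (3 rows):
items.city | sum_amt
BOS | 5
SF | 60
NY | 63

== RESULT ==
items.city | sum_amt
BOS | 5
SF | 60
NY | 63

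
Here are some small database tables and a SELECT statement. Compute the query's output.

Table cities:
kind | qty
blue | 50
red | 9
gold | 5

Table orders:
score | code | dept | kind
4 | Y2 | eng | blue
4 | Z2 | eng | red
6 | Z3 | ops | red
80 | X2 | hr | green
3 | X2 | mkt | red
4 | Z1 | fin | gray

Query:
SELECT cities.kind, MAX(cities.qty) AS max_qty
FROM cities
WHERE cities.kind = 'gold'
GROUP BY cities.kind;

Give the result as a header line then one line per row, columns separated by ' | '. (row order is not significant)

After WHERE (1 rows):
cities.kind | cities.qty
gold | 5
After GROUP BY (1 rows):
cities.kind | max_qty
gold | 5

== RESULT ==
cities.kind | max_qty
gold | 5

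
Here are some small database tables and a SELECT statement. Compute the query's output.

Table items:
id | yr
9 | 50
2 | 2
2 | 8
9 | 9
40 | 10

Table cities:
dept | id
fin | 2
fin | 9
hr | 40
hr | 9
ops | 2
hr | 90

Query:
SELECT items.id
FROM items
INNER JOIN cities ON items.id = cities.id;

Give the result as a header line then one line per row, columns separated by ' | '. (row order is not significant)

After JOIN cities (9 rows):
items.id | items.yr | cities.dept | cities.id
9 | 50 | fin | 9
9 | 50 | hr | 9
2 | 2 | fin | 2
2 | 2 | ops | 2
2 | 8 | fin | 2
2 | 8 | ops | 2
9 | 9 | fin | 9
9 | 9 | hr | 9
40 | 10 | hr | 40
After SELECT (9 rows):
items.id
9
9
2
2
2
2
9
9
40

== RESULT ==
items.id
9
9
2
2
2
2
9
9
40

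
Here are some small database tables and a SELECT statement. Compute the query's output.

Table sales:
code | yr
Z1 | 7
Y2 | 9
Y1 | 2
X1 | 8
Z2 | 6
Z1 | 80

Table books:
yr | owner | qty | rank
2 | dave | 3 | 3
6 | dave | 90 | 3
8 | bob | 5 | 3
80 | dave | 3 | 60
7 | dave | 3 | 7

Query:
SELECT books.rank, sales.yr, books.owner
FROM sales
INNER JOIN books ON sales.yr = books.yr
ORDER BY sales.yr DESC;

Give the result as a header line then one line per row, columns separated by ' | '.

After JOIN books (5 rows):
sales.code | sales.yr | books.yr | books.owner | books.qty | books.rank
Z1 | 7 | 7 | dave | 3 | 7
Y1 | 2 | 2 | dave | 3 | 3
X1 | 8 | 8 | bob | 5 | 3
Z2 | 6 | 6 | dave | 90 | 3
Z1 | 80 | 80 | dave | 3 | 60
After SELECT (5 rows):
books.rank | sales.yr | books.owner
7 | 7 | dave
3 | 2 | dave
3 | 8 | bob
3 | 6 | dave
60 | 80 | dave
After ORDER BY (5 rows):
books.rank | sales.yr | books.owner
60 | 80 | dave
3 | 8 | bob
7 | 7 | dave
3 | 6 | dave
3 | 2 | dave

== RESULT ==
books.rank | sales.yr | books.owner
60 | 80 | dave
3 | 8 | bob
7 | 7 | dave
3 | 6 | dave
3 | 2 | dave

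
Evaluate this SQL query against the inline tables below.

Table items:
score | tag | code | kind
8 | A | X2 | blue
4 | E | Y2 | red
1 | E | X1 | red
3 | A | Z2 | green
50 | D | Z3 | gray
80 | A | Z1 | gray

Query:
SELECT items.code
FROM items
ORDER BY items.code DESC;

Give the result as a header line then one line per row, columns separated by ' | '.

After SELECT (6 rows):
items.code
X2
Y2
X1
Z2
Z3
Z1
After ORDER BY (6 rows):
items.code
Z3
Z2
Z1
Y2
X2
X1

== RESULT ==
items.code
Z3
Z2
Z1
Y2
X2
X1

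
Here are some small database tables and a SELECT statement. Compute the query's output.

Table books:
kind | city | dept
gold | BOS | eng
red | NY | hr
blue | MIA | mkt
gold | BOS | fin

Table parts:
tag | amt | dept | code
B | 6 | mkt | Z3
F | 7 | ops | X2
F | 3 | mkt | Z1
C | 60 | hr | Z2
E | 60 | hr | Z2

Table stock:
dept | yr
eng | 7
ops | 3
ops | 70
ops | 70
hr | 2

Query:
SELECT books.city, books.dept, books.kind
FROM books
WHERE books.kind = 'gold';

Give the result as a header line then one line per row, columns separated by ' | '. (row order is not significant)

== RESULT ==
books.city | books.dept | books.kind
BOS | eng | gold
BOS | fin | gold

Derivation:
After WHERE (2 rows):
books.kind | books.city | books.dept
gold | BOS | eng
gold | BOS | fin
After SELECT (2 rows):
books.city | books.dept | books.kind
BOS | eng | gold
BOS | fin | gold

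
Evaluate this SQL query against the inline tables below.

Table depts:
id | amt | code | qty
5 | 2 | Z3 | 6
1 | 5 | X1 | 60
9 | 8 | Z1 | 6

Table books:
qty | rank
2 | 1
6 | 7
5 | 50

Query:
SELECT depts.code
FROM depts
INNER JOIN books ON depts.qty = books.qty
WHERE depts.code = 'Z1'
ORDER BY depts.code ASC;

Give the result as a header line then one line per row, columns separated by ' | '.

== RESULT ==
depts.code
Z1

Derivation:
After JOIN books (2 rows):
depts.id | depts.amt | depts.code | depts.qty | books.qty | books.rank
5 | 2 | Z3 | 6 | 6 | 7
9 | 8 | Z1 | 6 | 6 | 7
After WHERE (1 rows):
depts.id | depts.amt | depts.code | depts.qty | books.qty | books.rank
9 | 8 | Z1 | 6 | 6 | 7
After SELECT (1 rows):
depts.code
Z1
After ORDER BY (1 rows):
depts.code
Z1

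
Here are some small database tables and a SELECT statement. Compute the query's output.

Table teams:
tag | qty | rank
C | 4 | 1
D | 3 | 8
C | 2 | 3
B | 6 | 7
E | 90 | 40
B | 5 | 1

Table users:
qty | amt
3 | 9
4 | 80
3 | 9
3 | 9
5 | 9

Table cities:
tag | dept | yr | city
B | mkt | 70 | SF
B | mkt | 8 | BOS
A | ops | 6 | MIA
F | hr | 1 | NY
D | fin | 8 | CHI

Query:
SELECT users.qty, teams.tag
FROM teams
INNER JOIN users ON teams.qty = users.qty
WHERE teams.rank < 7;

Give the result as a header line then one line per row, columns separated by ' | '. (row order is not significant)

After JOIN users (5 rows):
teams.tag | teams.qty | teams.rank | users.qty | users.amt
C | 4 | 1 | 4 | 80
D | 3 | 8 | 3 | 9
D | 3 | 8 | 3 | 9
D | 3 | 8 | 3 | 9
B | 5 | 1 | 5 | 9
After WHERE (2 rows):
teams.tag | teams.qty | teams.rank | users.qty | users.amt
C | 4 | 1 | 4 | 80
B | 5 | 1 | 5 | 9
After SELECT (2 rows):
users.qty | teams.tag
4 | C
5 | B

== RESULT ==
users.qty | teams.tag
4 | C
5 | B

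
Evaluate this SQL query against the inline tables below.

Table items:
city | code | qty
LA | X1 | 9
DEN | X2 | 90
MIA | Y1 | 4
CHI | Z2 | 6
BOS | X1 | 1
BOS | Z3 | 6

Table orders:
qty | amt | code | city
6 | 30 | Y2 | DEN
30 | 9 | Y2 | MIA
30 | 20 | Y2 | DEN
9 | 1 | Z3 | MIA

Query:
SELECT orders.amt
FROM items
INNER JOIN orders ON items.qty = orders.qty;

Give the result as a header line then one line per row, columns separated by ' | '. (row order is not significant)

After JOIN orders (3 rows):
items.city | items.code | items.qty | orders.qty | orders.amt | orders.code | orders.city
LA | X1 | 9 | 9 | 1 | Z3 | MIA
CHI | Z2 | 6 | 6 | 30 | Y2 | DEN
BOS | Z3 | 6 | 6 | 30 | Y2 | DEN
After SELECT (3 rows):
orders.amt
1
30
30

== RESULT ==
orders.amt
1
30
30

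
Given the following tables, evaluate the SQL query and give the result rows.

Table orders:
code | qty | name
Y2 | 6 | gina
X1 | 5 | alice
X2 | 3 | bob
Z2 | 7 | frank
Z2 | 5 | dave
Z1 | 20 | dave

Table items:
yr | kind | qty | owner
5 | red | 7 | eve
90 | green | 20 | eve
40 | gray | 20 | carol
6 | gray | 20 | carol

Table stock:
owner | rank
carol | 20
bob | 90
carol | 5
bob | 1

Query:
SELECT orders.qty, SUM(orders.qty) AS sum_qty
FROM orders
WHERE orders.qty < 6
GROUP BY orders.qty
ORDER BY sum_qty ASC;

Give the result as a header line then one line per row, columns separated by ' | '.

After WHERE (3 rows):
orders.code | orders.qty | orders.name
X1 | 5 | alice
X2 | 3 | bob
Z2 | 5 | dave
After GROUP BY (2 rows):
orders.qty | sum_qty
5 | 10
3 | 3
After ORDER BY (2 rows):
orders.qty | sum_qty
3 | 3
5 | 10

== RESULT ==
orders.qty | sum_qty
3 | 3
5 | 10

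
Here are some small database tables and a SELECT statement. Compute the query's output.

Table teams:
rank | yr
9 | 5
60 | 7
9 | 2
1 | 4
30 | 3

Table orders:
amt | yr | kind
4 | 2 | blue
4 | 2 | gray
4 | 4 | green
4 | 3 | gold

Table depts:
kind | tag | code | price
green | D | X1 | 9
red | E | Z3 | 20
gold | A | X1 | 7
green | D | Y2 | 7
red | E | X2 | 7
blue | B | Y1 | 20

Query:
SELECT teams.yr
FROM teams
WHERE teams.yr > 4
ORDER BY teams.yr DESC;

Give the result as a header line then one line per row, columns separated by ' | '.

After WHERE (2 rows):
teams.rank | teams.yr
9 | 5
60 | 7
After SELECT (2 rows):
teams.yr
5
7
After ORDER BY (2 rows):
teams.yr
7
5

== RESULT ==
teams.yr
7
5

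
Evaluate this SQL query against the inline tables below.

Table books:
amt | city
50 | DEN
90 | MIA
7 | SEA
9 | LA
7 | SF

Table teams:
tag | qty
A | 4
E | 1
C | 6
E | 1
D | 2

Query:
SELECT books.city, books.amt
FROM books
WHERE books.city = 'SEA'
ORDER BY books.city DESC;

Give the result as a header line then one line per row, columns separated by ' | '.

After WHERE (1 rows):
books.amt | books.city
7 | SEA
After SELECT (1 rows):
books.city | books.amt
SEA | 7
After ORDER BY (1 rows):
books.city | books.amt
SEA | 7

== RESULT ==
books.city | books.amt
SEA | 7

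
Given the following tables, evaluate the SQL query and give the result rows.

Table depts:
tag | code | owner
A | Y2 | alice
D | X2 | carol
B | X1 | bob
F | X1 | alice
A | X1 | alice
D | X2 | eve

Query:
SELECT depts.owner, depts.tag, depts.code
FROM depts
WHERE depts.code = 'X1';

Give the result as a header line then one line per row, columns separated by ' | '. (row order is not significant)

After WHERE (3 rows):
depts.tag | depts.code | depts.owner
B | X1 | bob
F | X1 | alice
A | X1 | alice
After SELECT (3 rows):
depts.owner | depts.tag | depts.code
bob | B | X1
alice | F | X1
alice | A | X1

== RESULT ==
depts.owner | depts.tag | depts.code
bob | B | X1
alice | F | X1
alice | A | X1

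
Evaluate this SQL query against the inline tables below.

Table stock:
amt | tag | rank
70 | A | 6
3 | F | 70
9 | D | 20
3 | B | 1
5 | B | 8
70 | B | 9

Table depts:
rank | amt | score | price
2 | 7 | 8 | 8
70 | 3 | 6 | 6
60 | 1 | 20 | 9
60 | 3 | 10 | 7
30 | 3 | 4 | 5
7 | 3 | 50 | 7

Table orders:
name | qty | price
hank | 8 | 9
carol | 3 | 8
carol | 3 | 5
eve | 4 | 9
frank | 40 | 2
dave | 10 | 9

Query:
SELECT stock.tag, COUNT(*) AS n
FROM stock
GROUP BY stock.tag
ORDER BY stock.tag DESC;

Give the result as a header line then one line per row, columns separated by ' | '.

== RESULT ==
stock.tag | n
F | 1
D | 1
B | 3
A | 1

Derivation:
After GROUP BY (4 rows):
stock.tag | n
A | 1
F | 1
D | 1
B | 3
After ORDER BY (4 rows):
stock.tag | n
F | 1
D | 1
B | 3
A | 1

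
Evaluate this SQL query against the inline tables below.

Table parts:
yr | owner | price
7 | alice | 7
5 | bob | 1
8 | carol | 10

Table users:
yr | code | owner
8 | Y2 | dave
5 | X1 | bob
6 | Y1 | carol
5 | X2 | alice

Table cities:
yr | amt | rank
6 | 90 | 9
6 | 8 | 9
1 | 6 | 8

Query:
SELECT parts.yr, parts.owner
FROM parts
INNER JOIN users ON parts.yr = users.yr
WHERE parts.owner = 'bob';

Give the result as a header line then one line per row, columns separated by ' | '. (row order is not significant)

== RESULT ==
parts.yr | parts.owner
5 | bob
5 | bob

Derivation:
After JOIN users (3 rows):
parts.yr | parts.owner | parts.price | users.yr | users.code | users.owner
5 | bob | 1 | 5 | X1 | bob
5 | bob | 1 | 5 | X2 | alice
8 | carol | 10 | 8 | Y2 | dave
After WHERE (2 rows):
parts.yr | parts.owner | parts.price | users.yr | users.code | users.owner
5 | bob | 1 | 5 | X1 | bob
5 | bob | 1 | 5 | X2 | alice
After SELECT (2 rows):
parts.yr | parts.owner
5 | bob
5 | bob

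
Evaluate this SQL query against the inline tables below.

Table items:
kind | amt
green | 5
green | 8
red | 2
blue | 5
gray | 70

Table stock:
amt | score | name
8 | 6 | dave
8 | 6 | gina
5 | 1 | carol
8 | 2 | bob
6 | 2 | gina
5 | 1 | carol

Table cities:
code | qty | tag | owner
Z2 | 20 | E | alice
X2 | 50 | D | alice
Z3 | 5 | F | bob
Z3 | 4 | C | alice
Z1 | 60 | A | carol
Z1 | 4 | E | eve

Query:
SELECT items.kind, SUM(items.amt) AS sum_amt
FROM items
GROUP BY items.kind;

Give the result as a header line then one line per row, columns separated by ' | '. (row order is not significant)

After GROUP BY (4 rows):
items.kind | sum_amt
green | 13
red | 2
blue | 5
gray | 70

== RESULT ==
items.kind | sum_amt
green | 13
red | 2
blue | 5
gray | 70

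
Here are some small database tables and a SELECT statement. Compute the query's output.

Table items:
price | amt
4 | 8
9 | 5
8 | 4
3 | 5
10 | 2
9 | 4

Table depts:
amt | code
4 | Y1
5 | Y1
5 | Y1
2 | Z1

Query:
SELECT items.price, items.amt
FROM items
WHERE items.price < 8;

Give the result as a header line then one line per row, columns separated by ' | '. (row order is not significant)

== RESULT ==
items.price | items.amt
4 | 8
3 | 5

Derivation:
After WHERE (2 rows):
items.price | items.amt
4 | 8
3 | 5
After SELECT (2 rows):
items.price | items.amt
4 | 8
3 | 5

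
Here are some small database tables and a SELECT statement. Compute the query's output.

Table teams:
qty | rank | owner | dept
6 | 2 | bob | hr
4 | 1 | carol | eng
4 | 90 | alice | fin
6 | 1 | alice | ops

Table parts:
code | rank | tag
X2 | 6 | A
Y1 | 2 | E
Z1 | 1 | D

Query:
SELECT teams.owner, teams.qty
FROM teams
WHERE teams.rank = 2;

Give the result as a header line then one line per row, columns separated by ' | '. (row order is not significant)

After WHERE (1 rows):
teams.qty | teams.rank | teams.owner | teams.dept
6 | 2 | bob | hr
After SELECT (1 rows):
teams.owner | teams.qty
bob | 6

== RESULT ==
teams.owner | teams.qty
bob | 6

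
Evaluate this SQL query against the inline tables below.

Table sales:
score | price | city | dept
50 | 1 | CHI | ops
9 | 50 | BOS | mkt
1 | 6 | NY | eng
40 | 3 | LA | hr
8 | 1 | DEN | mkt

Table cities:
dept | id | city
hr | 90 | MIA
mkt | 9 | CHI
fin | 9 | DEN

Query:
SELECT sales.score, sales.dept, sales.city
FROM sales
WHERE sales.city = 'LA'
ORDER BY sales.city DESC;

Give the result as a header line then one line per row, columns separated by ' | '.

After WHERE (1 rows):
sales.score | sales.price | sales.city | sales.dept
40 | 3 | LA | hr
After SELECT (1 rows):
sales.score | sales.dept | sales.city
40 | hr | LA
After ORDER BY (1 rows):
sales.score | sales.dept | sales.city
40 | hr | LA

== RESULT ==
sales.score | sales.dept | sales.city
40 | hr | LA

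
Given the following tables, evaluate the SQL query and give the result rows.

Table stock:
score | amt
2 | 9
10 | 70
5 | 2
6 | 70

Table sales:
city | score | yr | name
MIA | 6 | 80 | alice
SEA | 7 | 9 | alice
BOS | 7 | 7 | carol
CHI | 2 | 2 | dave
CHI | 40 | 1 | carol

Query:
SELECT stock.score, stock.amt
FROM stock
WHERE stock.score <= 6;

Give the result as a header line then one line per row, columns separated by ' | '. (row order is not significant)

After WHERE (3 rows):
stock.score | stock.amt
2 | 9
5 | 2
6 | 70
After SELECT (3 rows):
stock.score | stock.amt
2 | 9
5 | 2
6 | 70

== RESULT ==
stock.score | stock.amt
2 | 9
5 | 2
6 | 70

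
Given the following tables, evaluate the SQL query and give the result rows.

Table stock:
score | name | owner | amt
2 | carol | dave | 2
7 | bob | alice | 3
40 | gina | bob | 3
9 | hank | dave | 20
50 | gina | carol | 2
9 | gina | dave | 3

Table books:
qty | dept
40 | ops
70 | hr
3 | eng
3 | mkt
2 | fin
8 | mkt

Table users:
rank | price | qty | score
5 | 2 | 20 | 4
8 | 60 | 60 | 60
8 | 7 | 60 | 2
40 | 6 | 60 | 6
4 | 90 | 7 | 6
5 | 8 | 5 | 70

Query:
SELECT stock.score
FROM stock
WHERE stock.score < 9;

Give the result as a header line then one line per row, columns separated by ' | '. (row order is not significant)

After WHERE (2 rows):
stock.score | stock.name | stock.owner | stock.amt
2 | carol | dave | 2
7 | bob | alice | 3
After SELECT (2 rows):
stock.score
2
7

== RESULT ==
stock.score
2
7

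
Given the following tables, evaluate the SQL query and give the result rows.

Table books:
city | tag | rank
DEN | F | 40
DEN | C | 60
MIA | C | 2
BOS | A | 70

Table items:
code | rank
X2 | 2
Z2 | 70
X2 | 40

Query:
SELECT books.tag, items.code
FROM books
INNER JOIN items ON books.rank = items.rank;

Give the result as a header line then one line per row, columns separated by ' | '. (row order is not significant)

After JOIN items (3 rows):
books.city | books.tag | books.rank | items.code | items.rank
DEN | F | 40 | X2 | 40
MIA | C | 2 | X2 | 2
BOS | A | 70 | Z2 | 70
After SELECT (3 rows):
books.tag | items.code
F | X2
C | X2
A | Z2

== RESULT ==
books.tag | items.code
F | X2
C | X2
A | Z2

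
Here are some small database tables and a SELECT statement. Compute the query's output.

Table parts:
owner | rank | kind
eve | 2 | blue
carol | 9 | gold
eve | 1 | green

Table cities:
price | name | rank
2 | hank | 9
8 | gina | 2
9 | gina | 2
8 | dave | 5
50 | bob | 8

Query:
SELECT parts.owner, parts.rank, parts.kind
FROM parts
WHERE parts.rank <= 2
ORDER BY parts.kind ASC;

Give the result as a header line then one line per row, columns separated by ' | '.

After WHERE (2 rows):
parts.owner | parts.rank | parts.kind
eve | 2 | blue
eve | 1 | green
After SELECT (2 rows):
parts.owner | parts.rank | parts.kind
eve | 2 | blue
eve | 1 | green
After ORDER BY (2 rows):
parts.owner | parts.rank | parts.kind
eve | 2 | blue
eve | 1 | green

== RESULT ==
parts.owner | parts.rank | parts.kind
eve | 2 | blue
eve | 1 | green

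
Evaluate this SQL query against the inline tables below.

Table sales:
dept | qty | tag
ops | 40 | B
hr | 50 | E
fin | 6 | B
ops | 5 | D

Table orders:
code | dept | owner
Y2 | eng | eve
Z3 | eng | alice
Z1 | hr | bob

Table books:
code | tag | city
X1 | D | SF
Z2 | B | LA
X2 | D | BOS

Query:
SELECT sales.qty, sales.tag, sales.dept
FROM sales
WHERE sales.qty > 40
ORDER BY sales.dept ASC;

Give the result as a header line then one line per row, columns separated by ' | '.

After WHERE (1 rows):
sales.dept | sales.qty | sales.tag
hr | 50 | E
After SELECT (1 rows):
sales.qty | sales.tag | sales.dept
50 | E | hr
After ORDER BY (1 rows):
sales.qty | sales.tag | sales.dept
50 | E | hr

== RESULT ==
sales.qty | sales.tag | sales.dept
50 | E | hr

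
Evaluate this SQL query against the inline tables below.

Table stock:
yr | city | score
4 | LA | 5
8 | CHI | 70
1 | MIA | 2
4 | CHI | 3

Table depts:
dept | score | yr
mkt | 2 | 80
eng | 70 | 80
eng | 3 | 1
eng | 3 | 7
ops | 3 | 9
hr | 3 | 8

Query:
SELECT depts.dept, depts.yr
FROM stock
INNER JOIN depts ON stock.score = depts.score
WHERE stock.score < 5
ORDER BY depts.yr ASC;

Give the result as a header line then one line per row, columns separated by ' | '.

== RESULT ==
depts.dept | depts.yr
eng | 1
eng | 7
hr | 8
ops | 9
mkt | 80

Derivation:
After JOIN depts (6 rows):
stock.yr | stock.city | stock.score | depts.dept | depts.score | depts.yr
8 | CHI | 70 | eng | 70 | 80
1 | MIA | 2 | mkt | 2 | 80
4 | CHI | 3 | eng | 3 | 1
4 | CHI | 3 | eng | 3 | 7
4 | CHI | 3 | ops | 3 | 9
4 | CHI | 3 | hr | 3 | 8
After WHERE (5 rows):
stock.yr | stock.city | stock.score | depts.dept | depts.score | depts.yr
1 | MIA | 2 | mkt | 2 | 80
4 | CHI | 3 | eng | 3 | 1
4 | CHI | 3 | eng | 3 | 7
4 | CHI | 3 | ops | 3 | 9
4 | CHI | 3 | hr | 3 | 8
After SELECT (5 rows):
depts.dept | depts.yr
mkt | 80
eng | 1
eng | 7
ops | 9
hr | 8
After ORDER BY (5 rows):
depts.dept | depts.yr
eng | 1
eng | 7
hr | 8
ops | 9
mkt | 80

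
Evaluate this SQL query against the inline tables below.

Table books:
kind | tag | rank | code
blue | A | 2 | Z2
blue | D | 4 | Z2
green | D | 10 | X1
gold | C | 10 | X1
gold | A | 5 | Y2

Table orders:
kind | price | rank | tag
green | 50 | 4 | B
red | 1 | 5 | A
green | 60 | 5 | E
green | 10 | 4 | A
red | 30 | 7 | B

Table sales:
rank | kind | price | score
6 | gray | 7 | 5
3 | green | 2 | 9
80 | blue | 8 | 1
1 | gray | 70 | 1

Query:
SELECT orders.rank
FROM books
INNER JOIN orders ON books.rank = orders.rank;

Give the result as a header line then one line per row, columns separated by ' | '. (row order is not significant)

After JOIN orders (4 rows):
books.kind | books.tag | books.rank | books.code | orders.kind | orders.price | orders.rank | orders.tag
blue | D | 4 | Z2 | green | 50 | 4 | B
blue | D | 4 | Z2 | green | 10 | 4 | A
gold | A | 5 | Y2 | red | 1 | 5 | A
gold | A | 5 | Y2 | green | 60 | 5 | E
After SELECT (4 rows):
orders.rank
4
4
5
5

== RESULT ==
orders.rank
4
4
5
5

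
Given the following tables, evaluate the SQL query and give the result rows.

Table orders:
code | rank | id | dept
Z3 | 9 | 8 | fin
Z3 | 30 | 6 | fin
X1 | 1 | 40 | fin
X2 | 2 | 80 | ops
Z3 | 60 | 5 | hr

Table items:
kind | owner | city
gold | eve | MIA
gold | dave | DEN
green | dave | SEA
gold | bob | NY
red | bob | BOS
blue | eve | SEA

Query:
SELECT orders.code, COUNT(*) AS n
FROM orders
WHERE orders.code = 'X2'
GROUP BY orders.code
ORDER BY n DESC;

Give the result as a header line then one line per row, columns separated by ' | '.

== RESULT ==
orders.code | n
X2 | 1

Derivation:
After WHERE (1 rows):
orders.code | orders.rank | orders.id | orders.dept
X2 | 2 | 80 | ops
After GROUP BY (1 rows):
orders.code | n
X2 | 1
After ORDER BY (1 rows):
orders.code | n
X2 | 1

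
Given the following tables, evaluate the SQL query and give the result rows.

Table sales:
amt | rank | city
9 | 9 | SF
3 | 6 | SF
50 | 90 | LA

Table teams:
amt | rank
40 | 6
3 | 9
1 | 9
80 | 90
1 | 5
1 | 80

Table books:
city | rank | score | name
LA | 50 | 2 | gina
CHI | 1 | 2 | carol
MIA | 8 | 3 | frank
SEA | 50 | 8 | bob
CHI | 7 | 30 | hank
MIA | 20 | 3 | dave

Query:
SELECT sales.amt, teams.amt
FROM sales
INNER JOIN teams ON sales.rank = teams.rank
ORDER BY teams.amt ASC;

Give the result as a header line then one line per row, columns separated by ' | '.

After JOIN teams (4 rows):
sales.amt | sales.rank | sales.city | teams.amt | teams.rank
9 | 9 | SF | 3 | 9
9 | 9 | SF | 1 | 9
3 | 6 | SF | 40 | 6
50 | 90 | LA | 80 | 90
After SELECT (4 rows):
sales.amt | teams.amt
9 | 3
9 | 1
3 | 40
50 | 80
After ORDER BY (4 rows):
sales.amt | teams.amt
9 | 1
9 | 3
3 | 40
50 | 80

== RESULT ==
sales.amt | teams.amt
9 | 1
9 | 3
3 | 40
50 | 80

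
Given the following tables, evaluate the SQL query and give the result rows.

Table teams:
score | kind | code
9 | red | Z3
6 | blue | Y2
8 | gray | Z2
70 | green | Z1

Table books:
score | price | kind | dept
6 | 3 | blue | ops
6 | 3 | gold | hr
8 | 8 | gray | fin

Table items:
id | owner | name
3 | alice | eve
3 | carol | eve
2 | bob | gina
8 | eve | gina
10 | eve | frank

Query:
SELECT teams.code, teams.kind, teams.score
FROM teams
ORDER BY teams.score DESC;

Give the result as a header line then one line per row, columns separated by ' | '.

== RESULT ==
teams.code | teams.kind | teams.score
Z1 | green | 70
Z3 | red | 9
Z2 | gray | 8
Y2 | blue | 6

Derivation:
After SELECT (4 rows):
teams.code | teams.kind | teams.score
Z3 | red | 9
Y2 | blue | 6
Z2 | gray | 8
Z1 | green | 70
After ORDER BY (4 rows):
teams.code | teams.kind | teams.score
Z1 | green | 70
Z3 | red | 9
Z2 | gray | 8
Y2 | blue | 6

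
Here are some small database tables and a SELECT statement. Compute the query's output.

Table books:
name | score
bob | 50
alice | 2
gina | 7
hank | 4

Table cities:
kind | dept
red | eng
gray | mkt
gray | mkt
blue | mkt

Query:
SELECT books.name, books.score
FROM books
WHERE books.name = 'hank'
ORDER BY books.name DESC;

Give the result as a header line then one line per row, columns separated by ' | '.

== RESULT ==
books.name | books.score
hank | 4

Derivation:
After WHERE (1 rows):
books.name | books.score
hank | 4
After SELECT (1 rows):
books.name | books.score
hank | 4
After ORDER BY (1 rows):
books.name | books.score
hank | 4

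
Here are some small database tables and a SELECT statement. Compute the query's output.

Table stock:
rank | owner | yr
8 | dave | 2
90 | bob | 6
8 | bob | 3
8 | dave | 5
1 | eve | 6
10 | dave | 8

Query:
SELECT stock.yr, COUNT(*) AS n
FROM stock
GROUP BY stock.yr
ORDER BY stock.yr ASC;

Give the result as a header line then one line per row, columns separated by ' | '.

== RESULT ==
stock.yr | n
2 | 1
3 | 1
5 | 1
6 | 2
8 | 1

Derivation:
After GROUP BY (5 rows):
stock.yr | n
2 | 1
6 | 2
3 | 1
5 | 1
8 | 1
After ORDER BY (5 rows):
stock.yr | n
2 | 1
3 | 1
5 | 1
6 | 2
8 | 1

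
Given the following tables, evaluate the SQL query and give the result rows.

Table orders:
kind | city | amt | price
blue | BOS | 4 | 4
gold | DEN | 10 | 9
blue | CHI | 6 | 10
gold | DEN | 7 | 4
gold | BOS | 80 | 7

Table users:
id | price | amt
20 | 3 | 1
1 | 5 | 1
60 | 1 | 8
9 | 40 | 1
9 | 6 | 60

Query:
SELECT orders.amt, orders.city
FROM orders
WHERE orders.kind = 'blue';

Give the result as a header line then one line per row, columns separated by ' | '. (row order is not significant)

== RESULT ==
orders.amt | orders.city
4 | BOS
6 | CHI

Derivation:
After WHERE (2 rows):
orders.kind | orders.city | orders.amt | orders.price
blue | BOS | 4 | 4
blue | CHI | 6 | 10
After SELECT (2 rows):
orders.amt | orders.city
4 | BOS
6 | CHI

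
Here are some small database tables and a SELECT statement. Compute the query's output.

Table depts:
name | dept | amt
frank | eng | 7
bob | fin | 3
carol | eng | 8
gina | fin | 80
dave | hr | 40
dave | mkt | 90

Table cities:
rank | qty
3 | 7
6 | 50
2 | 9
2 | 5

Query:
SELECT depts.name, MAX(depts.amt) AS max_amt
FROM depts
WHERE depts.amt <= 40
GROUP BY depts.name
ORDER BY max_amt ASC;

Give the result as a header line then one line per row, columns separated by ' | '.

== RESULT ==
depts.name | max_amt
bob | 3
frank | 7
carol | 8
dave | 40

Derivation:
After WHERE (4 rows):
depts.name | depts.dept | depts.amt
frank | eng | 7
bob | fin | 3
carol | eng | 8
dave | hr | 40
After GROUP BY (4 rows):
depts.name | max_amt
frank | 7
bob | 3
carol | 8
dave | 40
After ORDER BY (4 rows):
depts.name | max_amt
bob | 3
frank | 7
carol | 8
dave | 40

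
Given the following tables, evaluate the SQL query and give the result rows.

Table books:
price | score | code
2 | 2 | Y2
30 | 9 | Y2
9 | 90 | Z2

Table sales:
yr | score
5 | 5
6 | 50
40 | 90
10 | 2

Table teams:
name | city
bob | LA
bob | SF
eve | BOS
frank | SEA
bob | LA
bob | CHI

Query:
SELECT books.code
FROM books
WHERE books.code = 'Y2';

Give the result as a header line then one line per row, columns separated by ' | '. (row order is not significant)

After WHERE (2 rows):
books.price | books.score | books.code
2 | 2 | Y2
30 | 9 | Y2
After SELECT (2 rows):
books.code
Y2
Y2

== RESULT ==
books.code
Y2
Y2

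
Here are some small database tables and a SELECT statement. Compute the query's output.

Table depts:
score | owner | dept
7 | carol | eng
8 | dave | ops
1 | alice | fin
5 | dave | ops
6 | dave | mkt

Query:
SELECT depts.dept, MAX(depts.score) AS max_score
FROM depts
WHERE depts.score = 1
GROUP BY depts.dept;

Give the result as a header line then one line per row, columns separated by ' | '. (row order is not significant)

== RESULT ==
depts.dept | max_score
fin | 1

Derivation:
After WHERE (1 rows):
depts.score | depts.owner | depts.dept
1 | alice | fin
After GROUP BY (1 rows):
depts.dept | max_score
fin | 1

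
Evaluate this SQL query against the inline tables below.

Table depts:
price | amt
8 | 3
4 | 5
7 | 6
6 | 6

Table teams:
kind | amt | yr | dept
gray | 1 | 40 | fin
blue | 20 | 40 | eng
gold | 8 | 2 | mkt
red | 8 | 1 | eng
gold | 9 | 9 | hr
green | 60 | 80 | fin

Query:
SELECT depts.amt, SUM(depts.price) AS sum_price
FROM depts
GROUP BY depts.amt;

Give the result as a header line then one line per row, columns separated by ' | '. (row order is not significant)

== RESULT ==
depts.amt | sum_price
3 | 8
5 | 4
6 | 13

Derivation:
After GROUP BY (3 rows):
depts.amt | sum_price
3 | 8
5 | 4
6 | 13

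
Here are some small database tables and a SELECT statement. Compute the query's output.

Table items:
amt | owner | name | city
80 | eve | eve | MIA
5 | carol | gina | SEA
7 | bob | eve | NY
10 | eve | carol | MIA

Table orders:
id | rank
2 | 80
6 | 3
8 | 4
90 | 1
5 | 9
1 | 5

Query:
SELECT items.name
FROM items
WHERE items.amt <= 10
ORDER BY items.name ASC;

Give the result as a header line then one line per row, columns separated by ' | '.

After WHERE (3 rows):
items.amt | items.owner | items.name | items.city
5 | carol | gina | SEA
7 | bob | eve | NY
10 | eve | carol | MIA
After SELECT (3 rows):
items.name
gina
eve
carol
After ORDER BY (3 rows):
items.name
carol
eve
gina

== RESULT ==
items.name
carol
eve
gina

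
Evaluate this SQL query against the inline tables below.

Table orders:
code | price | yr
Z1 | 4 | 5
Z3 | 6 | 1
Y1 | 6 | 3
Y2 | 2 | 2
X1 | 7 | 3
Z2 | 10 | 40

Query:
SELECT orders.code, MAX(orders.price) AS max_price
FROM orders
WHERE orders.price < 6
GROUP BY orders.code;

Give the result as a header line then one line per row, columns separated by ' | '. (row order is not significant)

== RESULT ==
orders.code | max_price
Z1 | 4
Y2 | 2

Derivation:
After WHERE (2 rows):
orders.code | orders.price | orders.yr
Z1 | 4 | 5
Y2 | 2 | 2
After GROUP BY (2 rows):
orders.code | max_price
Z1 | 4
Y2 | 2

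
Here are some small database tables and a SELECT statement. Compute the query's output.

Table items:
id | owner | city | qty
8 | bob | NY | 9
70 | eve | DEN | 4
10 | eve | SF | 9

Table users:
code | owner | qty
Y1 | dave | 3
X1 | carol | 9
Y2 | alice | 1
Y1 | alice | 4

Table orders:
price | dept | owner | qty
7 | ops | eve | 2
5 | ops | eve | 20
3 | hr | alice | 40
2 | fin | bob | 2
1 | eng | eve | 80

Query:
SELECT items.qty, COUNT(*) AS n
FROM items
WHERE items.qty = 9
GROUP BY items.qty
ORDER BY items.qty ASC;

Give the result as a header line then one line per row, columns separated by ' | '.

== RESULT ==
items.qty | n
9 | 2

Derivation:
After WHERE (2 rows):
items.id | items.owner | items.city | items.qty
8 | bob | NY | 9
10 | eve | SF | 9
After GROUP BY (1 rows):
items.qty | n
9 | 2
After ORDER BY (1 rows):
items.qty | n
9 | 2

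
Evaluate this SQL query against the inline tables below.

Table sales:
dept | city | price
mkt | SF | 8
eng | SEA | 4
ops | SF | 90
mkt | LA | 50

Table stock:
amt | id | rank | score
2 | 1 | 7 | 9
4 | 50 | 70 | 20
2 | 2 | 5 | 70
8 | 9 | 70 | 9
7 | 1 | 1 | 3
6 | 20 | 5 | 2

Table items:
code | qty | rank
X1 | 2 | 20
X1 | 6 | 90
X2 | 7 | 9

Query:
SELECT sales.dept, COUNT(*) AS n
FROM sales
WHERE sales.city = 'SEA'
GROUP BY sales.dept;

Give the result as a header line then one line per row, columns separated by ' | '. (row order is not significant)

== RESULT ==
sales.dept | n
eng | 1

Derivation:
After WHERE (1 rows):
sales.dept | sales.city | sales.price
eng | SEA | 4
After GROUP BY (1 rows):
sales.dept | n
eng | 1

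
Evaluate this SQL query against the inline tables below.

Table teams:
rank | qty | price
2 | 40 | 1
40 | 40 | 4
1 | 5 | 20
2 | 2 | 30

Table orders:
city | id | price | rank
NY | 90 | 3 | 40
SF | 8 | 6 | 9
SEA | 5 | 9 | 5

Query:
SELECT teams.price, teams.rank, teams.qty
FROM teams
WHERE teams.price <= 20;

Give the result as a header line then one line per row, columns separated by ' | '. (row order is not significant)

== RESULT ==
teams.price | teams.rank | teams.qty
1 | 2 | 40
4 | 40 | 40
20 | 1 | 5

Derivation:
After WHERE (3 rows):
teams.rank | teams.qty | teams.price
2 | 40 | 1
40 | 40 | 4
1 | 5 | 20
After SELECT (3 rows):
teams.price | teams.rank | teams.qty
1 | 2 | 40
4 | 40 | 40
20 | 1 | 5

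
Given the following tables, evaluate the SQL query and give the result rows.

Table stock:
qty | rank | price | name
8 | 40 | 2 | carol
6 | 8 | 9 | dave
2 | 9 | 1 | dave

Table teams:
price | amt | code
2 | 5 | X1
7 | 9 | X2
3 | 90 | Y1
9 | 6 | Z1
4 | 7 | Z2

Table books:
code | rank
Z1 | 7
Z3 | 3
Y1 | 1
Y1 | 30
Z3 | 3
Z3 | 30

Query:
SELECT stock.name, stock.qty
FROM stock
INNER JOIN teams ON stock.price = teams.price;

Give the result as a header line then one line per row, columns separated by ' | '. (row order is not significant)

== RESULT ==
stock.name | stock.qty
carol | 8
dave | 6

Derivation:
After JOIN teams (2 rows):
stock.qty | stock.rank | stock.price | stock.name | teams.price | teams.amt | teams.code
8 | 40 | 2 | carol | 2 | 5 | X1
6 | 8 | 9 | dave | 9 | 6 | Z1
After SELECT (2 rows):
stock.name | stock.qty
carol | 8
dave | 6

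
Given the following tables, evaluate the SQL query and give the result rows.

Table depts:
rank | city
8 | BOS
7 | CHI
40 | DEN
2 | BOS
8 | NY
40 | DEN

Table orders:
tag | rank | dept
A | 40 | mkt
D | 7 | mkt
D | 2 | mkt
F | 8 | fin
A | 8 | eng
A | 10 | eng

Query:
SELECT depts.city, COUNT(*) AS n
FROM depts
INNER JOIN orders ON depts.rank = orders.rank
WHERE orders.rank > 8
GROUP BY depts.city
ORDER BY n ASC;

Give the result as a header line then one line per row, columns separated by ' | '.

After JOIN orders (8 rows):
depts.rank | depts.city | orders.tag | orders.rank | orders.dept
8 | BOS | F | 8 | fin
8 | BOS | A | 8 | eng
7 | CHI | D | 7 | mkt
40 | DEN | A | 40 | mkt
2 | BOS | D | 2 | mkt
8 | NY | F | 8 | fin
8 | NY | A | 8 | eng
40 | DEN | A | 40 | mkt
After WHERE (2 rows):
depts.rank | depts.city | orders.tag | orders.rank | orders.dept
40 | DEN | A | 40 | mkt
40 | DEN | A | 40 | mkt
After GROUP BY (1 rows):
depts.city | n
DEN | 2
After ORDER BY (1 rows):
depts.city | n
DEN | 2

== RESULT ==
depts.city | n
DEN | 2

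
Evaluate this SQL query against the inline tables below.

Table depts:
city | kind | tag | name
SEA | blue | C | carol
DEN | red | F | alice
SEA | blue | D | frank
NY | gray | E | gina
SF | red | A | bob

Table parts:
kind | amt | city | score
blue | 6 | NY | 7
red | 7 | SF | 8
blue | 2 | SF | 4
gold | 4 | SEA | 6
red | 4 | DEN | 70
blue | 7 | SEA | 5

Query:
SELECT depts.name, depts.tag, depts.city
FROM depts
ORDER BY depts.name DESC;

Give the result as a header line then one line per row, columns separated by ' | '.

== RESULT ==
depts.name | depts.tag | depts.city
gina | E | NY
frank | D | SEA
carol | C | SEA
bob | A | SF
alice | F | DEN

Derivation:
After SELECT (5 rows):
depts.name | depts.tag | depts.city
carol | C | SEA
alice | F | DEN
frank | D | SEA
gina | E | NY
bob | A | SF
After ORDER BY (5 rows):
depts.name | depts.tag | depts.city
gina | E | NY
frank | D | SEA
carol | C | SEA
bob | A | SF
alice | F | DEN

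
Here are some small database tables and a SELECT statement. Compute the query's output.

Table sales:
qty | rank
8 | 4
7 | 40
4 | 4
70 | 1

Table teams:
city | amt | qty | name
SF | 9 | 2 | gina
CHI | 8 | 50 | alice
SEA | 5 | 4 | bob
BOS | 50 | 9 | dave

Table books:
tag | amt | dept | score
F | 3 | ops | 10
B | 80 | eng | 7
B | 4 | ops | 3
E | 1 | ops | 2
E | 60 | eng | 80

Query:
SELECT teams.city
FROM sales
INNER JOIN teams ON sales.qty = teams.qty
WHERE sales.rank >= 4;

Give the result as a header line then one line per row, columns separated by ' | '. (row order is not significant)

After JOIN teams (1 rows):
sales.qty | sales.rank | teams.city | teams.amt | teams.qty | teams.name
4 | 4 | SEA | 5 | 4 | bob
After WHERE (1 rows):
sales.qty | sales.rank | teams.city | teams.amt | teams.qty | teams.name
4 | 4 | SEA | 5 | 4 | bob
After SELECT (1 rows):
teams.city
SEA

== RESULT ==
teams.city
SEA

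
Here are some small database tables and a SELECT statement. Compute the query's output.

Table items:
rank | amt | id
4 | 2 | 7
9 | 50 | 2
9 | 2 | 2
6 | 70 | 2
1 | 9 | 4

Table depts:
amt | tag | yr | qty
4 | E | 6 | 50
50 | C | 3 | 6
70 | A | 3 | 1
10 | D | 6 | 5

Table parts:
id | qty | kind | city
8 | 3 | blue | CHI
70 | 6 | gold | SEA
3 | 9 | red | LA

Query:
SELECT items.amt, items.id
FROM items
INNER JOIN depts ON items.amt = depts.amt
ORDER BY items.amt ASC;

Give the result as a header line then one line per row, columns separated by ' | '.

== RESULT ==
items.amt | items.id
50 | 2
70 | 2

Derivation:
After JOIN depts (2 rows):
items.rank | items.amt | items.id | depts.amt | depts.tag | depts.yr | depts.qty
9 | 50 | 2 | 50 | C | 3 | 6
6 | 70 | 2 | 70 | A | 3 | 1
After SELECT (2 rows):
items.amt | items.id
50 | 2
70 | 2
After ORDER BY (2 rows):
items.amt | items.id
50 | 2
70 | 2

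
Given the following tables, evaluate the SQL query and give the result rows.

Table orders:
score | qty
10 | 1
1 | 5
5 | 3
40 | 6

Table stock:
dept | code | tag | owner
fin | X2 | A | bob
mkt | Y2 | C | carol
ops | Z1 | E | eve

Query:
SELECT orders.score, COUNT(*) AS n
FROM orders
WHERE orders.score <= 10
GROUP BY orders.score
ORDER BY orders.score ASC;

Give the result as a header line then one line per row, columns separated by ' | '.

After WHERE (3 rows):
orders.score | orders.qty
10 | 1
1 | 5
5 | 3
After GROUP BY (3 rows):
orders.score | n
10 | 1
1 | 1
5 | 1
After ORDER BY (3 rows):
orders.score | n
1 | 1
5 | 1
10 | 1

== RESULT ==
orders.score | n
1 | 1
5 | 1
10 | 1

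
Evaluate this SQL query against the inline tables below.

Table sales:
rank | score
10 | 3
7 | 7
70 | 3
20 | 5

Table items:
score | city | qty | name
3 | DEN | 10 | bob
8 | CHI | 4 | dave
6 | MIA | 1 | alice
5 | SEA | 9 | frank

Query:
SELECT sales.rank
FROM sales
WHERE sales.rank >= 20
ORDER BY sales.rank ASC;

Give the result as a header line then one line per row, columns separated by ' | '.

After WHERE (2 rows):
sales.rank | sales.score
70 | 3
20 | 5
After SELECT (2 rows):
sales.rank
70
20
After ORDER BY (2 rows):
sales.rank
20
70

== RESULT ==
sales.rank
20
70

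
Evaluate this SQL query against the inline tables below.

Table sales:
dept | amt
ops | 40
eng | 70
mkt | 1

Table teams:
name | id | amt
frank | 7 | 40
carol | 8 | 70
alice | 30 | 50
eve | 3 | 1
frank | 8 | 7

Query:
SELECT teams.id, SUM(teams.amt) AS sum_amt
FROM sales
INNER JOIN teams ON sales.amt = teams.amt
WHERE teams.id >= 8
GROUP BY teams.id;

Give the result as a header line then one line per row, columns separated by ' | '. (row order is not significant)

== RESULT ==
teams.id | sum_amt
8 | 70

Derivation:
After JOIN teams (3 rows):
sales.dept | sales.amt | teams.name | teams.id | teams.amt
ops | 40 | frank | 7 | 40
eng | 70 | carol | 8 | 70
mkt | 1 | eve | 3 | 1
After WHERE (1 rows):
sales.dept | sales.amt | teams.name | teams.id | teams.amt
eng | 70 | carol | 8 | 70
After GROUP BY (1 rows):
teams.id | sum_amt
8 | 70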